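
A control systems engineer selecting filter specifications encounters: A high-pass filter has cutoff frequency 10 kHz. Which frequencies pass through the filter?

A high-pass filter passes all frequencies above the cutoff frequency 10 kHz and attenuates lower frequencies.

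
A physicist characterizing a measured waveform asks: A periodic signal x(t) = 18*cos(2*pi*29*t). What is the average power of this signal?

Average power of A*cos(wt) is A^2/2.
P = 18^2 / 2 = 324/2 = 162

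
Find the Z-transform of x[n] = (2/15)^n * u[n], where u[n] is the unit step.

The Z-transform of a^n * u[n] is z/(z-a) for |z| > |a|.
Here a = 2/15, so X(z) = z/(z - (2/15)) = 15z/(15z - 2)
ROC: |z| > 2/15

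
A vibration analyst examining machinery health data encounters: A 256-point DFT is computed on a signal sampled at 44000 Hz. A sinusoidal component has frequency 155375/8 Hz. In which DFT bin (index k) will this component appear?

DFT frequency resolution = f_s/N = 44000/256 = 1375/8 Hz
Bin index k = f_signal / resolution = 155375/8 / 1375/8 = 113
The signal frequency 155375/8 Hz falls in DFT bin k = 113.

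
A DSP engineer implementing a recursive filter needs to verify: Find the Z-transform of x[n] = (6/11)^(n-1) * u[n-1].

Time-shifting property: if X(z) = Z{x[n]}, then Z{x[n-d]} = z^(-d) * X(z)
X(z) = z/(z - 6/11) for x[n] = (6/11)^n * u[n]
Z{x[n-1]} = z^(-1) * z/(z - 6/11) = 1/(z - 6/11)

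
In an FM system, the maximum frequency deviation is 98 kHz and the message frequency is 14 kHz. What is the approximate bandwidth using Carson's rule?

Carson's rule: BW = 2*(delta_f + f_m)
= 2*(98 + 14) kHz = 224 kHz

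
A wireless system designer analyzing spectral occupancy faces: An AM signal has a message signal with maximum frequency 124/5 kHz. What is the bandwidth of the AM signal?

In AM (double-sideband), the bandwidth is twice the message frequency.
BW = 2 * f_m = 2 * 124/5 kHz = 248/5 kHz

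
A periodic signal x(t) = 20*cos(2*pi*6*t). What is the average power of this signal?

Average power of A*cos(wt) is A^2/2.
P = 20^2 / 2 = 400/2 = 200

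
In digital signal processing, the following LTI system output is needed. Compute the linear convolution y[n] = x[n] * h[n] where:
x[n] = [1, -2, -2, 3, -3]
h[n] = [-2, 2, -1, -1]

y[n] = sum_k x[k]*h[n-k]. Output length = len(x) + len(h) - 1 = 5 + 4 - 1 = 8.
y[0] = 1*-2 = -2
y[1] = -2*-2 + 1*2 = 6
y[2] = -2*-2 + -2*2 + 1*-1 = -1
y[3] = 3*-2 + -2*2 + -2*-1 + 1*-1 = -9
y[4] = -3*-2 + 3*2 + -2*-1 + -2*-1 = 16
y[5] = -3*2 + 3*-1 + -2*-1 = -7
y[6] = -3*-1 + 3*-1 = 0
y[7] = -3*-1 = 3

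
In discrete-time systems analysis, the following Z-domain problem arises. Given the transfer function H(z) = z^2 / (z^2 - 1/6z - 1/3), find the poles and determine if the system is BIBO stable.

Poles are roots of the denominator: z^2 - 1/6z - 1/3 = 0.
Quadratic formula: z = [-(-1/6) +/- sqrt((-1/6)^2 - 4*(-1/3))] / 2
Discriminant = 1/36 + 4/3 = 49/36; sqrt = 7/6.
z = (1/6 +/- 7/6) / 2 => z = 2/3 or z = -1/2.
|p1| = 1/2, |p2| = 2/3.
For BIBO stability, all poles must lie inside the unit circle (|p| < 1).
System is STABLE since both |p| < 1.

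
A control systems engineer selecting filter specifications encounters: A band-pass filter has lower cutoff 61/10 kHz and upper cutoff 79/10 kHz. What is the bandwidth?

Bandwidth = f_high - f_low
= 79/10 kHz - 61/10 kHz = 9/5 kHz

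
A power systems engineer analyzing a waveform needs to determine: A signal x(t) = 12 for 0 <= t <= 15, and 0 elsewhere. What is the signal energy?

Energy = integral of |x(t)|^2 dt over the signal duration
= 12^2 * 15 = 144 * 15 = 2160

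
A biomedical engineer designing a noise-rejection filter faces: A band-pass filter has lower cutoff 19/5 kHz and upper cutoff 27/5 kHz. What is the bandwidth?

Bandwidth = f_high - f_low
= 27/5 kHz - 19/5 kHz = 8/5 kHz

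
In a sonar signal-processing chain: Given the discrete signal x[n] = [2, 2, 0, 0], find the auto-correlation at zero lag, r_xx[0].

The auto-correlation at zero lag r_xx[0] equals the signal energy.
r_xx[0] = sum of x[n]^2 = 2^2 + 2^2 + 0^2 + 0^2
= 4 + 4 + 0 + 0 = 8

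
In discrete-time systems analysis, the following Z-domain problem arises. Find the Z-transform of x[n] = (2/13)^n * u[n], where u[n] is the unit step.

The Z-transform of a^n * u[n] is z/(z-a) for |z| > |a|.
Here a = 2/13, so X(z) = z/(z - (2/13)) = 13z/(13z - 2)
ROC: |z| > 2/13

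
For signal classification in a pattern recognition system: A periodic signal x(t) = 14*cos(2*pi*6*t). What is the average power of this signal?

Average power of A*cos(wt) is A^2/2.
P = 14^2 / 2 = 196/2 = 98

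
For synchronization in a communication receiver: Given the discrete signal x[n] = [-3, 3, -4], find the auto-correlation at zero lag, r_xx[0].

The auto-correlation at zero lag r_xx[0] equals the signal energy.
r_xx[0] = sum of x[n]^2 = (-3)^2 + 3^2 + (-4)^2
= 9 + 9 + 16 = 34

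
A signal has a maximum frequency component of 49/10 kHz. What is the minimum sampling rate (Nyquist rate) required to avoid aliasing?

By the Nyquist-Shannon sampling theorem,
the minimum sampling rate (Nyquist rate) must be at least 2 * f_max.
Nyquist rate = 2 * 49/10 kHz = 49/5 kHz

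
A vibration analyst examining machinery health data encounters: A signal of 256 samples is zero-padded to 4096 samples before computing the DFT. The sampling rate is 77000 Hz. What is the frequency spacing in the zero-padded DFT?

Original DFT: N = 256, resolution = f_s/N = 77000/256 = 9625/32 Hz
Zero-padded DFT: N = 4096, resolution = f_s/N = 77000/4096 = 9625/512 Hz
Zero-padding interpolates the spectrum (finer frequency grid)
but does NOT improve the true spectral resolution (ability to resolve close frequencies).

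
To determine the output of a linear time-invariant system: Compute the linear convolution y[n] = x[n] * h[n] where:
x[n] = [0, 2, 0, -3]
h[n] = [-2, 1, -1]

y[n] = sum_k x[k]*h[n-k]. Output length = len(x) + len(h) - 1 = 4 + 3 - 1 = 6.
y[0] = 0*-2 = 0
y[1] = 2*-2 + 0*1 = -4
y[2] = 0*-2 + 2*1 + 0*-1 = 2
y[3] = -3*-2 + 0*1 + 2*-1 = 4
y[4] = -3*1 + 0*-1 = -3
y[5] = -3*-1 = 3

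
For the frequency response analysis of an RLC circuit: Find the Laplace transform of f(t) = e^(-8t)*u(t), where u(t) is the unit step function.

Standard Laplace transform pair:
e^(-at)*u(t) <-> 1/(s+a)
With a = 8: L{e^(-8t)*u(t)} = 1/(s+8), ROC: Re(s) > -8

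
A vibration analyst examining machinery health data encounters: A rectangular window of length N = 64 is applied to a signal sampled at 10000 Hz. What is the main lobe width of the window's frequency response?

For a rectangular window of length N,
the main lobe width in frequency is 2*f_s/N.
= 2*10000/64 = 625/2 Hz
This determines the minimum frequency separation for resolving two sinusoids.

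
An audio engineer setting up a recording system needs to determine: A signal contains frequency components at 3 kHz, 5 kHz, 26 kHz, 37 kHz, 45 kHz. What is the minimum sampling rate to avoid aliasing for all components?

The highest frequency component is f_max = 45 kHz.
Nyquist rate = 2 * f_max = 2 * 45 kHz = 90 kHz.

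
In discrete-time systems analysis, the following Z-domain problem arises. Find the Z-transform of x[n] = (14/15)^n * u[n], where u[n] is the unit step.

The Z-transform of a^n * u[n] is z/(z-a) for |z| > |a|.
Here a = 14/15, so X(z) = z/(z - (14/15)) = 15z/(15z - 14)
ROC: |z| > 14/15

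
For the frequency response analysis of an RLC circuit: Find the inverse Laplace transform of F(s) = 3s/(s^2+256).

Standard pair: s/(s^2+w^2) <-> cos(wt)*u(t)
With k=3, w=16: f(t) = 3*cos(16t)*u(t)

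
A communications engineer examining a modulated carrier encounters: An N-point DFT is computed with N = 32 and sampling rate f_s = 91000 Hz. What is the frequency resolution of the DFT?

DFT frequency resolution = f_s / N
= 91000 / 32 = 11375/4 Hz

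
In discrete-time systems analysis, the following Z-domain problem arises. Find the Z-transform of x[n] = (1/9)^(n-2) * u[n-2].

Time-shifting property: if X(z) = Z{x[n]}, then Z{x[n-d]} = z^(-d) * X(z)
X(z) = z/(z - 1/9) for x[n] = (1/9)^n * u[n]
Z{x[n-2]} = z^(-2) * z/(z - 1/9) = z^(-1)/(z - 1/9)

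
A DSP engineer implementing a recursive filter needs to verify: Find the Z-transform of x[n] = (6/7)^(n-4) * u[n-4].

Time-shifting property: if X(z) = Z{x[n]}, then Z{x[n-d]} = z^(-d) * X(z)
X(z) = z/(z - 6/7) for x[n] = (6/7)^n * u[n]
Z{x[n-4]} = z^(-4) * z/(z - 6/7) = z^(-3)/(z - 6/7)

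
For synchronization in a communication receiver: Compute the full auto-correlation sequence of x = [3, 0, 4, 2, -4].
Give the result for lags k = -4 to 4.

r_xx[k] = sum_m x[m]*x[m+k], indexed from 0, for k = -4 to 4:
  r_xx[-4] = x[4]*x[0] = -12
  r_xx[-3] = x[3]*x[0] + x[4]*x[1] = 6
  r_xx[-2] = x[2]*x[0] + x[3]*x[1] + x[4]*x[2] = -4
  r_xx[-1] = x[1]*x[0] + x[2]*x[1] + x[3]*x[2] + x[4]*x[3] = 0
  r_xx[0] = x[0]*x[0] + x[1]*x[1] + x[2]*x[2] + x[3]*x[3] + x[4]*x[4] = 45
  r_xx[1] = x[0]*x[1] + x[1]*x[2] + x[2]*x[3] + x[3]*x[4] = 0
  r_xx[2] = x[0]*x[2] + x[1]*x[3] + x[2]*x[4] = -4
  r_xx[3] = x[0]*x[3] + x[1]*x[4] = 6
  r_xx[4] = x[0]*x[4] = -12
r_xx = [-12, 6, -4, 0, 45, 0, -4, 6, -12]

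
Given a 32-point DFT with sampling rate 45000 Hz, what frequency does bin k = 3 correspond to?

The frequency of DFT bin k is: f_k = k * f_s / N
f_3 = 3 * 45000 / 32 = 16875/4 Hz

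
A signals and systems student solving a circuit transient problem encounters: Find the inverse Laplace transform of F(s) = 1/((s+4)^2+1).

Standard pair: w/((s+a)^2+w^2) <-> e^(-at)*sin(wt)*u(t)
With a=4, w=1: f(t) = e^(-4t)*sin(t)*u(t)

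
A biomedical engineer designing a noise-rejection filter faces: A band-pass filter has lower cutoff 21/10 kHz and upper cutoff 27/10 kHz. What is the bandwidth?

Bandwidth = f_high - f_low
= 27/10 kHz - 21/10 kHz = 3/5 kHz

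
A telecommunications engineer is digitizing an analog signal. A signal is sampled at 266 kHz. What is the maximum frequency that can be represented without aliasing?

The maximum frequency that can be represented without aliasing
is the Nyquist frequency: f_max = f_s / 2 = 266 kHz / 2 = 133 kHz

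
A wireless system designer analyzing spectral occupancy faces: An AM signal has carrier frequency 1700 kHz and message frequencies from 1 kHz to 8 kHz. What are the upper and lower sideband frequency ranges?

Upper sideband (USB) = fc + [fm_low, fm_high] = 1700 + [1, 8] = [1701, 1708] kHz
Lower sideband (LSB) = fc - [fm_high, fm_low] = 1700 - [8, 1] = [1692, 1699] kHz
Total occupied spectrum: 1692 kHz to 1708 kHz (plus carrier at 1700 kHz)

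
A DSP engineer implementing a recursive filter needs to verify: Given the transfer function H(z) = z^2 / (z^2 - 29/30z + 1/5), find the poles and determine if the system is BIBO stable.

Poles are roots of the denominator: z^2 - 29/30z + 1/5 = 0.
Quadratic formula: z = [-(-29/30) +/- sqrt((-29/30)^2 - 4*(1/5))] / 2
Discriminant = 841/900 - 4/5 = 121/900; sqrt = 11/30.
z = (29/30 +/- 11/30) / 2 => z = 2/3 or z = 3/10.
|p1| = 3/10, |p2| = 2/3.
For BIBO stability, all poles must lie inside the unit circle (|p| < 1).
System is STABLE since both |p| < 1.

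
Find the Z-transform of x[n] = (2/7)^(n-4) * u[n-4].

Time-shifting property: if X(z) = Z{x[n]}, then Z{x[n-d]} = z^(-d) * X(z)
X(z) = z/(z - 2/7) for x[n] = (2/7)^n * u[n]
Z{x[n-4]} = z^(-4) * z/(z - 2/7) = z^(-3)/(z - 2/7)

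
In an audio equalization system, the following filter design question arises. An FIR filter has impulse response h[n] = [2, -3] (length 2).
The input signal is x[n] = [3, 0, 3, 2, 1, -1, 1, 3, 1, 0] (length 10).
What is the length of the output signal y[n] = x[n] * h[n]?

For linear convolution, the output length is:
len(y) = len(x) + len(h) - 1 = 10 + 2 - 1 = 11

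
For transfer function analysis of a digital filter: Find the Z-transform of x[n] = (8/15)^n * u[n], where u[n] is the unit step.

The Z-transform of a^n * u[n] is z/(z-a) for |z| > |a|.
Here a = 8/15, so X(z) = z/(z - (8/15)) = 15z/(15z - 8)
ROC: |z| > 8/15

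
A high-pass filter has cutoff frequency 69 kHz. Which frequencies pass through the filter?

A high-pass filter passes all frequencies above the cutoff frequency 69 kHz and attenuates lower frequencies.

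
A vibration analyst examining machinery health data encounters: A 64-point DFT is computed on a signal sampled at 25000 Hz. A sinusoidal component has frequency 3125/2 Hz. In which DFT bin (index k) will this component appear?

DFT frequency resolution = f_s/N = 25000/64 = 3125/8 Hz
Bin index k = f_signal / resolution = 3125/2 / 3125/8 = 4
The signal frequency 3125/2 Hz falls in DFT bin k = 4.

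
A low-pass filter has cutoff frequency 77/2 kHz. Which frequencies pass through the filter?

A low-pass filter passes all frequencies below the cutoff frequency 77/2 kHz and attenuates higher frequencies.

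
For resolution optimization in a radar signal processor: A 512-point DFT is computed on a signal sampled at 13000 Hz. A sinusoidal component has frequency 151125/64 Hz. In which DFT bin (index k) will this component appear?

DFT frequency resolution = f_s/N = 13000/512 = 1625/64 Hz
Bin index k = f_signal / resolution = 151125/64 / 1625/64 = 93
The signal frequency 151125/64 Hz falls in DFT bin k = 93.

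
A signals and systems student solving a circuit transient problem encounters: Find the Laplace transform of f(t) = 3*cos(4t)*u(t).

Standard pair: cos(wt)*u(t) <-> s/(s^2+w^2)
With w = 4: L{3*cos(4t)*u(t)} = 3s/(s^2+16)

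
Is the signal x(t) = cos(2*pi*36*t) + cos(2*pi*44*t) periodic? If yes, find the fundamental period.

f1 = 36 Hz, f2 = 44 Hz
Period T1 = 1/36, T2 = 1/44
Ratio T1/T2 = 44/36, which is rational.
The signal is periodic with fundamental period T = 1/GCD(36,44) = 1/4 s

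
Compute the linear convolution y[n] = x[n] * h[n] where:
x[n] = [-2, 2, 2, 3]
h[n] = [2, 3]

y[n] = sum_k x[k]*h[n-k]. Output length = len(x) + len(h) - 1 = 4 + 2 - 1 = 5.
y[0] = -2*2 = -4
y[1] = 2*2 + -2*3 = -2
y[2] = 2*2 + 2*3 = 10
y[3] = 3*2 + 2*3 = 12
y[4] = 3*3 = 9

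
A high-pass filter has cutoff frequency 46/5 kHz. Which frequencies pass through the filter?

A high-pass filter passes all frequencies above the cutoff frequency 46/5 kHz and attenuates lower frequencies.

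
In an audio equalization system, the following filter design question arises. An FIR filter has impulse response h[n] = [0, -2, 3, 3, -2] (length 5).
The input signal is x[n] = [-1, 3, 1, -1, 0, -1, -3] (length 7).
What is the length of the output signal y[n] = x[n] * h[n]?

For linear convolution, the output length is:
len(y) = len(x) + len(h) - 1 = 7 + 5 - 1 = 11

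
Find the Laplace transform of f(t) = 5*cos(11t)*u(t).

Standard pair: cos(wt)*u(t) <-> s/(s^2+w^2)
With w = 11: L{5*cos(11t)*u(t)} = 5s/(s^2+121)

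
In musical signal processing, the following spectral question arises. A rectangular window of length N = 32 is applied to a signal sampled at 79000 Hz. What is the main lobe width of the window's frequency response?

For a rectangular window of length N,
the main lobe width in frequency is 2*f_s/N.
= 2*79000/32 = 9875/2 Hz
This determines the minimum frequency separation for resolving two sinusoids.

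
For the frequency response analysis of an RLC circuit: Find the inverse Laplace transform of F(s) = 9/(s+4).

Standard pair: k/(s+a) <-> k*e^(-at)*u(t)
With k=9, a=4: f(t) = 9*e^(-4t)*u(t)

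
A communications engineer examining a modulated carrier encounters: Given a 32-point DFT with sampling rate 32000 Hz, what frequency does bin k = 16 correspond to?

The frequency of DFT bin k is: f_k = k * f_s / N
f_16 = 16 * 32000 / 32 = 16000 Hz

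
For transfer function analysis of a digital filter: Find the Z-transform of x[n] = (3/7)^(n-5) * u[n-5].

Time-shifting property: if X(z) = Z{x[n]}, then Z{x[n-d]} = z^(-d) * X(z)
X(z) = z/(z - 3/7) for x[n] = (3/7)^n * u[n]
Z{x[n-5]} = z^(-5) * z/(z - 3/7) = z^(-4)/(z - 3/7)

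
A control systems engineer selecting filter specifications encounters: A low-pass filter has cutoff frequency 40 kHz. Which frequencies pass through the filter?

A low-pass filter passes all frequencies below the cutoff frequency 40 kHz and attenuates higher frequencies.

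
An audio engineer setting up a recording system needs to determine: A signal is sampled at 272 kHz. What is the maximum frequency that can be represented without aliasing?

The maximum frequency that can be represented without aliasing
is the Nyquist frequency: f_max = f_s / 2 = 272 kHz / 2 = 136 kHz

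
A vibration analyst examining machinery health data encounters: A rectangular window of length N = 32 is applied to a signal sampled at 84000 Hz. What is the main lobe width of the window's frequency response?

For a rectangular window of length N,
the main lobe width in frequency is 2*f_s/N.
= 2*84000/32 = 5250 Hz
This determines the minimum frequency separation for resolving two sinusoids.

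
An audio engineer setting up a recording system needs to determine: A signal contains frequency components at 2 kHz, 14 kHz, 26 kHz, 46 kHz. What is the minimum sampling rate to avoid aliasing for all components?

The highest frequency component is f_max = 46 kHz.
Nyquist rate = 2 * f_max = 2 * 46 kHz = 92 kHz.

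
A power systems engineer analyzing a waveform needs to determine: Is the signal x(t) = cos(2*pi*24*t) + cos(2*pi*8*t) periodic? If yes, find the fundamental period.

f1 = 24 Hz, f2 = 8 Hz
Period T1 = 1/24, T2 = 1/8
Ratio T1/T2 = 8/24, which is rational.
The signal is periodic with fundamental period T = 1/GCD(24,8) = 1/8 s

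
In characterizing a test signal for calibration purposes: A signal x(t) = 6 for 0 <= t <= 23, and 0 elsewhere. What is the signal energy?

Energy = integral of |x(t)|^2 dt over the signal duration
= 6^2 * 23 = 36 * 23 = 828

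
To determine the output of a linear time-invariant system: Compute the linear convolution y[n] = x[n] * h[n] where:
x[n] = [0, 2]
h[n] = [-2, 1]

y[n] = sum_k x[k]*h[n-k]. Output length = len(x) + len(h) - 1 = 2 + 2 - 1 = 3.
y[0] = 0*-2 = 0
y[1] = 2*-2 + 0*1 = -4
y[2] = 2*1 = 2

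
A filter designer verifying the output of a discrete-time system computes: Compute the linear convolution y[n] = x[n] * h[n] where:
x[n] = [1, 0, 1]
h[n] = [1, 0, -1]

y[n] = sum_k x[k]*h[n-k]. Output length = len(x) + len(h) - 1 = 3 + 3 - 1 = 5.
y[0] = 1*1 = 1
y[1] = 0*1 + 1*0 = 0
y[2] = 1*1 + 0*0 + 1*-1 = 0
y[3] = 1*0 + 0*-1 = 0
y[4] = 1*-1 = -1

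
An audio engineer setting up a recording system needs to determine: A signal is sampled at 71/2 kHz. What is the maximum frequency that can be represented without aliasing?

The maximum frequency that can be represented without aliasing
is the Nyquist frequency: f_max = f_s / 2 = 71/2 kHz / 2 = 71/4 kHz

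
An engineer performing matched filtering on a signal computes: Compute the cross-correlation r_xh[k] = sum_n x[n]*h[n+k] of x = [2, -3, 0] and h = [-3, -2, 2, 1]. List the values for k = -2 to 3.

Both sequences indexed from 0 and zero outside their support.
Lags with overlap: k = -2 to 3.
  r_xh[-2] = x[2]*h[0] = 0
  r_xh[-1] = x[1]*h[0] + x[2]*h[1] = 9
  r_xh[0] = x[0]*h[0] + x[1]*h[1] + x[2]*h[2] = 0
  r_xh[1] = x[0]*h[1] + x[1]*h[2] + x[2]*h[3] = -10
  r_xh[2] = x[0]*h[2] + x[1]*h[3] = 1
  r_xh[3] = x[0]*h[3] = 2
r_xh = [0, 9, 0, -10, 1, 2] (for k = -2, ..., 3)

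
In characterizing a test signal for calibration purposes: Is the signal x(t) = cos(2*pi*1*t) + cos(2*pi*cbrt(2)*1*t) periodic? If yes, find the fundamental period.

f1 = 1 Hz, f2 = 1*cbrt(2) Hz
Ratio f2/f1 = cbrt(2), which is irrational.
Since the frequency ratio is irrational, no common period exists.
The signal is not periodic.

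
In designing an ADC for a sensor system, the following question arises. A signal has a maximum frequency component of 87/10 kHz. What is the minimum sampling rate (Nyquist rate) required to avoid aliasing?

By the Nyquist-Shannon sampling theorem,
the minimum sampling rate (Nyquist rate) must be at least 2 * f_max.
Nyquist rate = 2 * 87/10 kHz = 87/5 kHz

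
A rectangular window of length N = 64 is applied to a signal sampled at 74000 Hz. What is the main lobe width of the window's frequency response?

For a rectangular window of length N,
the main lobe width in frequency is 2*f_s/N.
= 2*74000/64 = 4625/2 Hz
This determines the minimum frequency separation for resolving two sinusoids.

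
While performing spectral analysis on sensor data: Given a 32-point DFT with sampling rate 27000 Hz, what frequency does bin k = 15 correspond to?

The frequency of DFT bin k is: f_k = k * f_s / N
f_15 = 15 * 27000 / 32 = 50625/4 Hz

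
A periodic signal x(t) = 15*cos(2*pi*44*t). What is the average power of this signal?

Average power of A*cos(wt) is A^2/2.
P = 15^2 / 2 = 225/2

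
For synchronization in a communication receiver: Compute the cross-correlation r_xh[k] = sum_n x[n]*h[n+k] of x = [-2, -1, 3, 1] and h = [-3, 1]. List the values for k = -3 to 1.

Both sequences indexed from 0 and zero outside their support.
Lags with overlap: k = -3 to 1.
  r_xh[-3] = x[3]*h[0] = -3
  r_xh[-2] = x[2]*h[0] + x[3]*h[1] = -8
  r_xh[-1] = x[1]*h[0] + x[2]*h[1] = 6
  r_xh[0] = x[0]*h[0] + x[1]*h[1] = 5
  r_xh[1] = x[0]*h[1] = -2
r_xh = [-3, -8, 6, 5, -2] (for k = -3, ..., 1)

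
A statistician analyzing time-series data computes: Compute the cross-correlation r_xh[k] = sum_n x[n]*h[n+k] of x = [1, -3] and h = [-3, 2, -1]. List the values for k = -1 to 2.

Both sequences indexed from 0 and zero outside their support.
Lags with overlap: k = -1 to 2.
  r_xh[-1] = x[1]*h[0] = 9
  r_xh[0] = x[0]*h[0] + x[1]*h[1] = -9
  r_xh[1] = x[0]*h[1] + x[1]*h[2] = 5
  r_xh[2] = x[0]*h[2] = -1
r_xh = [9, -9, 5, -1] (for k = -1, ..., 2)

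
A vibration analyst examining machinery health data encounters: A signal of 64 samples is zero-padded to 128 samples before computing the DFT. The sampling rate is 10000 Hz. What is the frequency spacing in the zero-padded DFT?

Original DFT: N = 64, resolution = f_s/N = 10000/64 = 625/4 Hz
Zero-padded DFT: N = 128, resolution = f_s/N = 10000/128 = 625/8 Hz
Zero-padding interpolates the spectrum (finer frequency grid)
but does NOT improve the true spectral resolution (ability to resolve close frequencies).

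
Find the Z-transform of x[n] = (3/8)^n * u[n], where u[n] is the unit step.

The Z-transform of a^n * u[n] is z/(z-a) for |z| > |a|.
Here a = 3/8, so X(z) = z/(z - (3/8)) = 8z/(8z - 3)
ROC: |z| > 3/8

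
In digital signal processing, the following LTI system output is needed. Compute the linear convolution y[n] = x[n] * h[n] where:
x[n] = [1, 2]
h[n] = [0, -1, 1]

y[n] = sum_k x[k]*h[n-k]. Output length = len(x) + len(h) - 1 = 2 + 3 - 1 = 4.
y[0] = 1*0 = 0
y[1] = 2*0 + 1*-1 = -1
y[2] = 2*-1 + 1*1 = -1
y[3] = 2*1 = 2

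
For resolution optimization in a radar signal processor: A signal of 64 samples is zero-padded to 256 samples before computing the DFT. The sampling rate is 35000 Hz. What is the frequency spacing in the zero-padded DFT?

Original DFT: N = 64, resolution = f_s/N = 35000/64 = 4375/8 Hz
Zero-padded DFT: N = 256, resolution = f_s/N = 35000/256 = 4375/32 Hz
Zero-padding interpolates the spectrum (finer frequency grid)
but does NOT improve the true spectral resolution (ability to resolve close frequencies).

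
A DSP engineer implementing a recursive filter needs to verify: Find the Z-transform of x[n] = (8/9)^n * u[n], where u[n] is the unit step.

The Z-transform of a^n * u[n] is z/(z-a) for |z| > |a|.
Here a = 8/9, so X(z) = z/(z - (8/9)) = 9z/(9z - 8)
ROC: |z| > 8/9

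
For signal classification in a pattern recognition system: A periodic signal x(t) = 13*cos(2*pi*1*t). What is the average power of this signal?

Average power of A*cos(wt) is A^2/2.
P = 13^2 / 2 = 169/2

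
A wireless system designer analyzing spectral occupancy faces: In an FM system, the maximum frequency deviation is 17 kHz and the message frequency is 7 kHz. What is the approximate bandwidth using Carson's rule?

Carson's rule: BW = 2*(delta_f + f_m)
= 2*(17 + 7) kHz = 48 kHz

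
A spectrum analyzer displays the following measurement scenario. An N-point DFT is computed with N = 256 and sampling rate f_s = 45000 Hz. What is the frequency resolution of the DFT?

DFT frequency resolution = f_s / N
= 45000 / 256 = 5625/32 Hz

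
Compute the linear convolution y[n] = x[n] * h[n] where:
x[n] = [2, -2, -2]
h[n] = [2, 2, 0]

y[n] = sum_k x[k]*h[n-k]. Output length = len(x) + len(h) - 1 = 3 + 3 - 1 = 5.
y[0] = 2*2 = 4
y[1] = -2*2 + 2*2 = 0
y[2] = -2*2 + -2*2 + 2*0 = -8
y[3] = -2*2 + -2*0 = -4
y[4] = -2*0 = 0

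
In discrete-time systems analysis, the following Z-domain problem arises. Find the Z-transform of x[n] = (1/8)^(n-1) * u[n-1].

Time-shifting property: if X(z) = Z{x[n]}, then Z{x[n-d]} = z^(-d) * X(z)
X(z) = z/(z - 1/8) for x[n] = (1/8)^n * u[n]
Z{x[n-1]} = z^(-1) * z/(z - 1/8) = 1/(z - 1/8)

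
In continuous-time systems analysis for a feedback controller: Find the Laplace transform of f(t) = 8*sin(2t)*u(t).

Standard pair: sin(wt)*u(t) <-> w/(s^2+w^2)
With w = 2: L{8*sin(2t)*u(t)} = 16/(s^2+4)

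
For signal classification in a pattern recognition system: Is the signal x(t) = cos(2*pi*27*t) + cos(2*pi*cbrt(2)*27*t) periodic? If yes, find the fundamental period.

f1 = 27 Hz, f2 = 27*cbrt(2) Hz
Ratio f2/f1 = cbrt(2), which is irrational.
Since the frequency ratio is irrational, no common period exists.
The signal is not periodic.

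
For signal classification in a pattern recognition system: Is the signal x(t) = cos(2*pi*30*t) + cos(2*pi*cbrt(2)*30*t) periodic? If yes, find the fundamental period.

f1 = 30 Hz, f2 = 30*cbrt(2) Hz
Ratio f2/f1 = cbrt(2), which is irrational.
Since the frequency ratio is irrational, no common period exists.
The signal is not periodic.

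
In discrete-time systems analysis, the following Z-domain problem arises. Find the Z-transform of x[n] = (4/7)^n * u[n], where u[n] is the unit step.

The Z-transform of a^n * u[n] is z/(z-a) for |z| > |a|.
Here a = 4/7, so X(z) = z/(z - (4/7)) = 7z/(7z - 4)
ROC: |z| > 4/7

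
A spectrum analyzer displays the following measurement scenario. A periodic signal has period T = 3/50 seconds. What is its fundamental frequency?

The fundamental frequency is the reciprocal of the period.
f = 1/T = 1/(3/50) = 50/3 Hz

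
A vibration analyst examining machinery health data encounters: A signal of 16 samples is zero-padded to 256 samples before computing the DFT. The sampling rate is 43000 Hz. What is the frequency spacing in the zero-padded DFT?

Original DFT: N = 16, resolution = f_s/N = 43000/16 = 5375/2 Hz
Zero-padded DFT: N = 256, resolution = f_s/N = 43000/256 = 5375/32 Hz
Zero-padding interpolates the spectrum (finer frequency grid)
but does NOT improve the true spectral resolution (ability to resolve close frequencies).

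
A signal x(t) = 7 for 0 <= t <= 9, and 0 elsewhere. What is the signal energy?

Energy = integral of |x(t)|^2 dt over the signal duration
= 7^2 * 9 = 49 * 9 = 441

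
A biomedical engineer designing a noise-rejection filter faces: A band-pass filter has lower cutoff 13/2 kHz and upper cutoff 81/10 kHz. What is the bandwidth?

Bandwidth = f_high - f_low
= 81/10 kHz - 13/2 kHz = 8/5 kHz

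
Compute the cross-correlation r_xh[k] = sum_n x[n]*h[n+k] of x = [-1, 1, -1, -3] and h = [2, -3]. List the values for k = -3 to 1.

Both sequences indexed from 0 and zero outside their support.
Lags with overlap: k = -3 to 1.
  r_xh[-3] = x[3]*h[0] = -6
  r_xh[-2] = x[2]*h[0] + x[3]*h[1] = 7
  r_xh[-1] = x[1]*h[0] + x[2]*h[1] = 5
  r_xh[0] = x[0]*h[0] + x[1]*h[1] = -5
  r_xh[1] = x[0]*h[1] = 3
r_xh = [-6, 7, 5, -5, 3] (for k = -3, ..., 1)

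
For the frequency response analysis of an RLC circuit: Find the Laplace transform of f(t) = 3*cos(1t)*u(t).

Standard pair: cos(wt)*u(t) <-> s/(s^2+w^2)
With w = 1: L{3*cos(1t)*u(t)} = 3s/(s^2+1)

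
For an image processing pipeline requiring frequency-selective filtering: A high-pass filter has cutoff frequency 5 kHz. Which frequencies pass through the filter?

A high-pass filter passes all frequencies above the cutoff frequency 5 kHz and attenuates lower frequencies.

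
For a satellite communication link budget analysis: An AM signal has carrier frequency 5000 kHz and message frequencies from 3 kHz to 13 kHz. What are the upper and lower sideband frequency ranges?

Upper sideband (USB) = fc + [fm_low, fm_high] = 5000 + [3, 13] = [5003, 5013] kHz
Lower sideband (LSB) = fc - [fm_high, fm_low] = 5000 - [13, 3] = [4987, 4997] kHz
Total occupied spectrum: 4987 kHz to 5013 kHz (plus carrier at 5000 kHz)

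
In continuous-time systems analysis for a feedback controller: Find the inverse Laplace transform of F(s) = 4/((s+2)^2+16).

Standard pair: w/((s+a)^2+w^2) <-> e^(-at)*sin(wt)*u(t)
With a=2, w=4: f(t) = e^(-2t)*sin(4t)*u(t)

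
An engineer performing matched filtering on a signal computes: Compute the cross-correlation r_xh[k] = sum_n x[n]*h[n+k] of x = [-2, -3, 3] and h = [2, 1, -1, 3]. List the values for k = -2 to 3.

Both sequences indexed from 0 and zero outside their support.
Lags with overlap: k = -2 to 3.
  r_xh[-2] = x[2]*h[0] = 6
  r_xh[-1] = x[1]*h[0] + x[2]*h[1] = -3
  r_xh[0] = x[0]*h[0] + x[1]*h[1] + x[2]*h[2] = -10
  r_xh[1] = x[0]*h[1] + x[1]*h[2] + x[2]*h[3] = 10
  r_xh[2] = x[0]*h[2] + x[1]*h[3] = -7
  r_xh[3] = x[0]*h[3] = -6
r_xh = [6, -3, -10, 10, -7, -6] (for k = -2, ..., 3)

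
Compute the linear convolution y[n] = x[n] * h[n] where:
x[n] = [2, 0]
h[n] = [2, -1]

y[n] = sum_k x[k]*h[n-k]. Output length = len(x) + len(h) - 1 = 2 + 2 - 1 = 3.
y[0] = 2*2 = 4
y[1] = 0*2 + 2*-1 = -2
y[2] = 0*-1 = 0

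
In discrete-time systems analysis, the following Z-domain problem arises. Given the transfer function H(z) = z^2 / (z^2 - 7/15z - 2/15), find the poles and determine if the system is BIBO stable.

Poles are roots of the denominator: z^2 - 7/15z - 2/15 = 0.
Quadratic formula: z = [-(-7/15) +/- sqrt((-7/15)^2 - 4*(-2/15))] / 2
Discriminant = 49/225 + 8/15 = 169/225; sqrt = 13/15.
z = (7/15 +/- 13/15) / 2 => z = 2/3 or z = -1/5.
|p1| = 1/5, |p2| = 2/3.
For BIBO stability, all poles must lie inside the unit circle (|p| < 1).
System is STABLE since both |p| < 1.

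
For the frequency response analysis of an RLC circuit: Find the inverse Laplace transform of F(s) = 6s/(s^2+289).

Standard pair: s/(s^2+w^2) <-> cos(wt)*u(t)
With k=6, w=17: f(t) = 6*cos(17t)*u(t)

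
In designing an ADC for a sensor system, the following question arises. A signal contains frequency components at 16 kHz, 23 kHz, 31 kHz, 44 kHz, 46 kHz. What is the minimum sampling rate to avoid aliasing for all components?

The highest frequency component is f_max = 46 kHz.
Nyquist rate = 2 * f_max = 2 * 46 kHz = 92 kHz.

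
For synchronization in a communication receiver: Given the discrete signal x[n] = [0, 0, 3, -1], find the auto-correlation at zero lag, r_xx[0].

The auto-correlation at zero lag r_xx[0] equals the signal energy.
r_xx[0] = sum of x[n]^2 = 0^2 + 0^2 + 3^2 + (-1)^2
= 0 + 0 + 9 + 1 = 10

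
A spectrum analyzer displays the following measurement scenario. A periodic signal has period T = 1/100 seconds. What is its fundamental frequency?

The fundamental frequency is the reciprocal of the period.
f = 1/T = 1/(1/100) = 100 Hz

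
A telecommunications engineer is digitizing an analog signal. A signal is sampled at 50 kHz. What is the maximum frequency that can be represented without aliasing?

The maximum frequency that can be represented without aliasing
is the Nyquist frequency: f_max = f_s / 2 = 50 kHz / 2 = 25 kHz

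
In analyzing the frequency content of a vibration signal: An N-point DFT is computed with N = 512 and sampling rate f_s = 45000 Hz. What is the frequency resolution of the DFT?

DFT frequency resolution = f_s / N
= 45000 / 512 = 5625/64 Hz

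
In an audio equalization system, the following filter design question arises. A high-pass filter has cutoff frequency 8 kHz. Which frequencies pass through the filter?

A high-pass filter passes all frequencies above the cutoff frequency 8 kHz and attenuates lower frequencies.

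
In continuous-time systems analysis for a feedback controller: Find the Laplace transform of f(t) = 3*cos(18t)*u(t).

Standard pair: cos(wt)*u(t) <-> s/(s^2+w^2)
With w = 18: L{3*cos(18t)*u(t)} = 3s/(s^2+324)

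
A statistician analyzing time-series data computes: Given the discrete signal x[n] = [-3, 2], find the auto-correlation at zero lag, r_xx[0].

The auto-correlation at zero lag r_xx[0] equals the signal energy.
r_xx[0] = sum of x[n]^2 = (-3)^2 + 2^2
= 9 + 4 = 13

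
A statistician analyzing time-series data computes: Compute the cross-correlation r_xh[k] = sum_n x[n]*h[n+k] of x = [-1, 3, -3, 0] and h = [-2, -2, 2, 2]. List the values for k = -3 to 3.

Both sequences indexed from 0 and zero outside their support.
Lags with overlap: k = -3 to 3.
  r_xh[-3] = x[3]*h[0] = 0
  r_xh[-2] = x[2]*h[0] + x[3]*h[1] = 6
  r_xh[-1] = x[1]*h[0] + x[2]*h[1] + x[3]*h[2] = 0
  r_xh[0] = x[0]*h[0] + x[1]*h[1] + x[2]*h[2] + x[3]*h[3] = -10
  r_xh[1] = x[0]*h[1] + x[1]*h[2] + x[2]*h[3] = 2
  r_xh[2] = x[0]*h[2] + x[1]*h[3] = 4
  r_xh[3] = x[0]*h[3] = -2
r_xh = [0, 6, 0, -10, 2, 4, -2] (for k = -3, ..., 3)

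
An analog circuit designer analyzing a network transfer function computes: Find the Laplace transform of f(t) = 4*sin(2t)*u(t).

Standard pair: sin(wt)*u(t) <-> w/(s^2+w^2)
With w = 2: L{4*sin(2t)*u(t)} = 8/(s^2+4)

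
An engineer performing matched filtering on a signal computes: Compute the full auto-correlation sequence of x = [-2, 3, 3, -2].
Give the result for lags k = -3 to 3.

r_xx[k] = sum_m x[m]*x[m+k], indexed from 0, for k = -3 to 3:
  r_xx[-3] = x[3]*x[0] = 4
  r_xx[-2] = x[2]*x[0] + x[3]*x[1] = -12
  r_xx[-1] = x[1]*x[0] + x[2]*x[1] + x[3]*x[2] = -3
  r_xx[0] = x[0]*x[0] + x[1]*x[1] + x[2]*x[2] + x[3]*x[3] = 26
  r_xx[1] = x[0]*x[1] + x[1]*x[2] + x[2]*x[3] = -3
  r_xx[2] = x[0]*x[2] + x[1]*x[3] = -12
  r_xx[3] = x[0]*x[3] = 4
r_xx = [4, -12, -3, 26, -3, -12, 4]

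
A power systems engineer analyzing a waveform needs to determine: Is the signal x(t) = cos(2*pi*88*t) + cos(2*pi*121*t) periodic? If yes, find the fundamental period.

f1 = 88 Hz, f2 = 121 Hz
Period T1 = 1/88, T2 = 1/121
Ratio T1/T2 = 121/88, which is rational.
The signal is periodic with fundamental period T = 1/GCD(88,121) = 1/11 s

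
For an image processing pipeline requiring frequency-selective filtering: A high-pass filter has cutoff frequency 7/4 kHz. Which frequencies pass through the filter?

A high-pass filter passes all frequencies above the cutoff frequency 7/4 kHz and attenuates lower frequencies.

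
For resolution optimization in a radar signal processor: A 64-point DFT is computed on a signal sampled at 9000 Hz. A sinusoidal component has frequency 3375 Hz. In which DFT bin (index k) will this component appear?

DFT frequency resolution = f_s/N = 9000/64 = 1125/8 Hz
Bin index k = f_signal / resolution = 3375 / 1125/8 = 24
The signal frequency 3375 Hz falls in DFT bin k = 24.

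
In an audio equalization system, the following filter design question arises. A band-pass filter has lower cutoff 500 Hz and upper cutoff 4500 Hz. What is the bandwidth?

Bandwidth = f_high - f_low
= 4500 Hz - 500 Hz = 4000 Hz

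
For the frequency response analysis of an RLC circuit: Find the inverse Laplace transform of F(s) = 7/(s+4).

Standard pair: k/(s+a) <-> k*e^(-at)*u(t)
With k=7, a=4: f(t) = 7*e^(-4t)*u(t)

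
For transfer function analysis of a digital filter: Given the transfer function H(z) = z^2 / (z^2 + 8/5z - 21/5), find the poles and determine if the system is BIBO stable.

Poles are roots of the denominator: z^2 + 8/5z - 21/5 = 0.
Quadratic formula: z = [-(8/5) +/- sqrt((8/5)^2 - 4*(-21/5))] / 2
Discriminant = 64/25 + 84/5 = 484/25; sqrt = 22/5.
z = (-8/5 +/- 22/5) / 2 => z = 7/5 or z = -3.
|p1| = 3, |p2| = 7/5.
For BIBO stability, all poles must lie inside the unit circle (|p| < 1).
System is UNSTABLE since at least one |p| >= 1.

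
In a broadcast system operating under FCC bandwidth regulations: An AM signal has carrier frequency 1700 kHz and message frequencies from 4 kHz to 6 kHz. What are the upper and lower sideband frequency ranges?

Upper sideband (USB) = fc + [fm_low, fm_high] = 1700 + [4, 6] = [1704, 1706] kHz
Lower sideband (LSB) = fc - [fm_high, fm_low] = 1700 - [6, 4] = [1694, 1696] kHz
Total occupied spectrum: 1694 kHz to 1706 kHz (plus carrier at 1700 kHz)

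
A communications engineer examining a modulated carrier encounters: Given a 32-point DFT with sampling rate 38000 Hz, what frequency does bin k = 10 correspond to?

The frequency of DFT bin k is: f_k = k * f_s / N
f_10 = 10 * 38000 / 32 = 11875 Hz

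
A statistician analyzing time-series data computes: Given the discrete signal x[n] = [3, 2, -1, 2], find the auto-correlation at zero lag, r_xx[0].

The auto-correlation at zero lag r_xx[0] equals the signal energy.
r_xx[0] = sum of x[n]^2 = 3^2 + 2^2 + (-1)^2 + 2^2
= 9 + 4 + 1 + 4 = 18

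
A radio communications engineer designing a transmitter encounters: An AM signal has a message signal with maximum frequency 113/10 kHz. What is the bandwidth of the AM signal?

In AM (double-sideband), the bandwidth is twice the message frequency.
BW = 2 * f_m = 2 * 113/10 kHz = 113/5 kHz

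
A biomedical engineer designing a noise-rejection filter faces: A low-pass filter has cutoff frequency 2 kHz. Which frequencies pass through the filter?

A low-pass filter passes all frequencies below the cutoff frequency 2 kHz and attenuates higher frequencies.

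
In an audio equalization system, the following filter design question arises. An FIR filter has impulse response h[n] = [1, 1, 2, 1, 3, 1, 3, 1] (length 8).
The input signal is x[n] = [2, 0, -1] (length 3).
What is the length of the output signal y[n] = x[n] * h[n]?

For linear convolution, the output length is:
len(y) = len(x) + len(h) - 1 = 3 + 8 - 1 = 10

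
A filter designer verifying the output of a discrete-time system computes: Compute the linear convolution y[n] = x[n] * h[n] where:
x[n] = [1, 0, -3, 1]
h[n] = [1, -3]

y[n] = sum_k x[k]*h[n-k]. Output length = len(x) + len(h) - 1 = 4 + 2 - 1 = 5.
y[0] = 1*1 = 1
y[1] = 0*1 + 1*-3 = -3
y[2] = -3*1 + 0*-3 = -3
y[3] = 1*1 + -3*-3 = 10
y[4] = 1*-3 = -3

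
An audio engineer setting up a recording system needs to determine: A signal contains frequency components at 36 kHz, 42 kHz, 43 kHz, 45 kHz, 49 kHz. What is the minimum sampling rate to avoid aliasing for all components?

The highest frequency component is f_max = 49 kHz.
Nyquist rate = 2 * f_max = 2 * 49 kHz = 98 kHz.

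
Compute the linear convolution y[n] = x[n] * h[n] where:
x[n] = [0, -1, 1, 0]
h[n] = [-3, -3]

y[n] = sum_k x[k]*h[n-k]. Output length = len(x) + len(h) - 1 = 4 + 2 - 1 = 5.
y[0] = 0*-3 = 0
y[1] = -1*-3 + 0*-3 = 3
y[2] = 1*-3 + -1*-3 = 0
y[3] = 0*-3 + 1*-3 = -3
y[4] = 0*-3 = 0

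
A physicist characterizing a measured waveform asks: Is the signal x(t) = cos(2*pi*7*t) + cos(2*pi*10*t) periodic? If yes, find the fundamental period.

f1 = 7 Hz, f2 = 10 Hz
Period T1 = 1/7, T2 = 1/10
Ratio T1/T2 = 10/7, which is rational.
The signal is periodic with fundamental period T = 1/GCD(7,10) = 1 s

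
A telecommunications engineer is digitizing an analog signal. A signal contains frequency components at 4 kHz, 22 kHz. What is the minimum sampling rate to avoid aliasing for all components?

The highest frequency component is f_max = 22 kHz.
Nyquist rate = 2 * f_max = 2 * 22 kHz = 44 kHz.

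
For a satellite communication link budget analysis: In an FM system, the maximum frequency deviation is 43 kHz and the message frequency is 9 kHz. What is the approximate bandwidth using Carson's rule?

Carson's rule: BW = 2*(delta_f + f_m)
= 2*(43 + 9) kHz = 104 kHz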